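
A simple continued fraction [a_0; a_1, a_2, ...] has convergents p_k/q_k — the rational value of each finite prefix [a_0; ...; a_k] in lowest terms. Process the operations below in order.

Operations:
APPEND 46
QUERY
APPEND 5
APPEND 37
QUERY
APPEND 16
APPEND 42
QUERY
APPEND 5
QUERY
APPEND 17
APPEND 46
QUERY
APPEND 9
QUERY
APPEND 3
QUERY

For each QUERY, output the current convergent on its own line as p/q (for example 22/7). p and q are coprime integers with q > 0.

46/1
8593/186
5792791/125388
29101674/629921
23053079128/498995991
207978233401/4501797964
646987779331/14004389883

APPEND 46: p_0 = 46·1 + 0 = 46, q_0 = 46·0 + 1 = 1 → 46/1
APPEND 5: p_1 = 5·46 + 1 = 231, q_1 = 5·1 + 0 = 5 → 231/5
APPEND 37: p_2 = 37·231 + 46 = 8593, q_2 = 37·5 + 1 = 186 → 8593/186
APPEND 16: p_3 = 16·8593 + 231 = 137719, q_3 = 16·186 + 5 = 2981 → 137719/2981
APPEND 42: p_4 = 42·137719 + 8593 = 5792791, q_4 = 42·2981 + 186 = 125388 → 5792791/125388
APPEND 5: p_5 = 5·5792791 + 137719 = 29101674, q_5 = 5·125388 + 2981 = 629921 → 29101674/629921
APPEND 17: p_6 = 17·29101674 + 5792791 = 500521249, q_6 = 17·629921 + 125388 = 10834045 → 500521249/10834045
APPEND 46: p_7 = 46·500521249 + 29101674 = 23053079128, q_7 = 46·10834045 + 629921 = 498995991 → 23053079128/498995991
APPEND 9: p_8 = 9·23053079128 + 500521249 = 207978233401, q_8 = 9·498995991 + 10834045 = 4501797964 → 207978233401/4501797964
APPEND 3: p_9 = 3·207978233401 + 23053079128 = 646987779331, q_9 = 3·4501797964 + 498995991 = 14004389883 → 646987779331/14004389883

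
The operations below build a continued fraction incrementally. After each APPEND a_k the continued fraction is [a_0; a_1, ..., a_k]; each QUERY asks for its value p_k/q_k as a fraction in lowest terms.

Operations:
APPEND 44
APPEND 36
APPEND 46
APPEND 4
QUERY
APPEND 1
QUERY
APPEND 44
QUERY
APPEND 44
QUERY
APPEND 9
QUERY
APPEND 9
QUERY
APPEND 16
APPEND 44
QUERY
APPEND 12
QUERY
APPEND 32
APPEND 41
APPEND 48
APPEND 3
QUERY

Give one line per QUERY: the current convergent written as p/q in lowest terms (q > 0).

APPEND 44: p_0 = 44·1 + 0 = 44, q_0 = 44·0 + 1 = 1 → 44/1
APPEND 36: p_1 = 36·44 + 1 = 1585, q_1 = 36·1 + 0 = 36 → 1585/36
APPEND 46: p_2 = 46·1585 + 44 = 72954, q_2 = 46·36 + 1 = 1657 → 72954/1657
APPEND 4: p_3 = 4·72954 + 1585 = 293401, q_3 = 4·1657 + 36 = 6664 → 293401/6664
APPEND 1: p_4 = 1·293401 + 72954 = 366355, q_4 = 1·6664 + 1657 = 8321 → 366355/8321
APPEND 44: p_5 = 44·366355 + 293401 = 16413021, q_5 = 44·8321 + 6664 = 372788 → 16413021/372788
APPEND 44: p_6 = 44·16413021 + 366355 = 722539279, q_6 = 44·372788 + 8321 = 16410993 → 722539279/16410993
APPEND 9: p_7 = 9·722539279 + 16413021 = 6519266532, q_7 = 9·16410993 + 372788 = 148071725 → 6519266532/148071725
APPEND 9: p_8 = 9·6519266532 + 722539279 = 59395938067, q_8 = 9·148071725 + 16410993 = 1349056518 → 59395938067/1349056518
APPEND 16: p_9 = 16·59395938067 + 6519266532 = 956854275604, q_9 = 16·1349056518 + 148071725 = 21732976013 → 956854275604/21732976013
APPEND 44: p_10 = 44·956854275604 + 59395938067 = 42160984064643, q_10 = 44·21732976013 + 1349056518 = 957600001090 → 42160984064643/957600001090
APPEND 12: p_11 = 12·42160984064643 + 956854275604 = 506888663051320, q_11 = 12·957600001090 + 21732976013 = 11512932989093 → 506888663051320/11512932989093
APPEND 32: p_12 = 32·506888663051320 + 42160984064643 = 16262598201706883, q_12 = 32·11512932989093 + 957600001090 = 369371455652066 → 16262598201706883/369371455652066
APPEND 41: p_13 = 41·16262598201706883 + 506888663051320 = 667273414933033523, q_13 = 41·369371455652066 + 11512932989093 = 15155742614723799 → 667273414933033523/15155742614723799
APPEND 48: p_14 = 48·667273414933033523 + 16262598201706883 = 32045386514987315987, q_14 = 48·15155742614723799 + 369371455652066 = 727845016962394418 → 32045386514987315987/727845016962394418
APPEND 3: p_15 = 3·32045386514987315987 + 667273414933033523 = 96803432959894981484, q_15 = 3·727845016962394418 + 15155742614723799 = 2198690793501907053 → 96803432959894981484/2198690793501907053

293401/6664
366355/8321
16413021/372788
722539279/16410993
6519266532/148071725
59395938067/1349056518
42160984064643/957600001090
506888663051320/11512932989093
96803432959894981484/2198690793501907053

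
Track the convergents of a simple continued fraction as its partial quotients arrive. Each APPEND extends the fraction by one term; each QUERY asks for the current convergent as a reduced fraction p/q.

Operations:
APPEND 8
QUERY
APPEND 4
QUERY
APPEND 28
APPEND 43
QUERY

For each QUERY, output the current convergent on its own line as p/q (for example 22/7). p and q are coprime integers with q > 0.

APPEND 8: p_0 = 8·1 + 0 = 8, q_0 = 8·0 + 1 = 1 → 8/1
APPEND 4: p_1 = 4·8 + 1 = 33, q_1 = 4·1 + 0 = 4 → 33/4
APPEND 28: p_2 = 28·33 + 8 = 932, q_2 = 28·4 + 1 = 113 → 932/113
APPEND 43: p_3 = 43·932 + 33 = 40109, q_3 = 43·113 + 4 = 4863 → 40109/4863

8/1
33/4
40109/4863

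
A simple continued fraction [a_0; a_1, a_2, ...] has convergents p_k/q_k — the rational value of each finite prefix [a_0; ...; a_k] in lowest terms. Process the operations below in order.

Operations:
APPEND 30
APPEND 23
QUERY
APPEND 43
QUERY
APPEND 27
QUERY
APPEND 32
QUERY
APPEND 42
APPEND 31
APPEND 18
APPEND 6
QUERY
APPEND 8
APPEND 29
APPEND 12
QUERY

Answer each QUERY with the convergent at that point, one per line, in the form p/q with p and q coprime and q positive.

APPEND 30: p_0 = 30·1 + 0 = 30, q_0 = 30·0 + 1 = 1 → 30/1
APPEND 23: p_1 = 23·30 + 1 = 691, q_1 = 23·1 + 0 = 23 → 691/23
APPEND 43: p_2 = 43·691 + 30 = 29743, q_2 = 43·23 + 1 = 990 → 29743/990
APPEND 27: p_3 = 27·29743 + 691 = 803752, q_3 = 27·990 + 23 = 26753 → 803752/26753
APPEND 32: p_4 = 32·803752 + 29743 = 25749807, q_4 = 32·26753 + 990 = 857086 → 25749807/857086
APPEND 42: p_5 = 42·25749807 + 803752 = 1082295646, q_5 = 42·857086 + 26753 = 36024365 → 1082295646/36024365
APPEND 31: p_6 = 31·1082295646 + 25749807 = 33576914833, q_6 = 31·36024365 + 857086 = 1117612401 → 33576914833/1117612401
APPEND 18: p_7 = 18·33576914833 + 1082295646 = 605466762640, q_7 = 18·1117612401 + 36024365 = 20153047583 → 605466762640/20153047583
APPEND 6: p_8 = 6·605466762640 + 33576914833 = 3666377490673, q_8 = 6·20153047583 + 1117612401 = 122035897899 → 3666377490673/122035897899
APPEND 8: p_9 = 8·3666377490673 + 605466762640 = 29936486688024, q_9 = 8·122035897899 + 20153047583 = 996440230775 → 29936486688024/996440230775
APPEND 29: p_10 = 29·29936486688024 + 3666377490673 = 871824491443369, q_10 = 29·996440230775 + 122035897899 = 29018802590374 → 871824491443369/29018802590374
APPEND 12: p_11 = 12·871824491443369 + 29936486688024 = 10491830384008452, q_11 = 12·29018802590374 + 996440230775 = 349222071315263 → 10491830384008452/349222071315263

691/23
29743/990
803752/26753
25749807/857086
3666377490673/122035897899
10491830384008452/349222071315263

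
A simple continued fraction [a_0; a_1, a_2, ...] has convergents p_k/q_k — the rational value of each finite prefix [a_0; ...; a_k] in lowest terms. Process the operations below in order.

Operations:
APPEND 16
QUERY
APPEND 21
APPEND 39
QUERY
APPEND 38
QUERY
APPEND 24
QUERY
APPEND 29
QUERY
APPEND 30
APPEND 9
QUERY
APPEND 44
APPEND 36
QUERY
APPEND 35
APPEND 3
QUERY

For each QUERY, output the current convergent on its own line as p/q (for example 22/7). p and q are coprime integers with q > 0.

16/1
13159/820
500379/31181
12022255/749164
349145774/21756937
94726705049/5902872403
150519337739765/9379577220619
15967585184667983/995016324914632

APPEND 16: p_0 = 16·1 + 0 = 16, q_0 = 16·0 + 1 = 1 → 16/1
APPEND 21: p_1 = 21·16 + 1 = 337, q_1 = 21·1 + 0 = 21 → 337/21
APPEND 39: p_2 = 39·337 + 16 = 13159, q_2 = 39·21 + 1 = 820 → 13159/820
APPEND 38: p_3 = 38·13159 + 337 = 500379, q_3 = 38·820 + 21 = 31181 → 500379/31181
APPEND 24: p_4 = 24·500379 + 13159 = 12022255, q_4 = 24·31181 + 820 = 749164 → 12022255/749164
APPEND 29: p_5 = 29·12022255 + 500379 = 349145774, q_5 = 29·749164 + 31181 = 21756937 → 349145774/21756937
APPEND 30: p_6 = 30·349145774 + 12022255 = 10486395475, q_6 = 30·21756937 + 749164 = 653457274 → 10486395475/653457274
APPEND 9: p_7 = 9·10486395475 + 349145774 = 94726705049, q_7 = 9·653457274 + 21756937 = 5902872403 → 94726705049/5902872403
APPEND 44: p_8 = 44·94726705049 + 10486395475 = 4178461417631, q_8 = 44·5902872403 + 653457274 = 260379843006 → 4178461417631/260379843006
APPEND 36: p_9 = 36·4178461417631 + 94726705049 = 150519337739765, q_9 = 36·260379843006 + 5902872403 = 9379577220619 → 150519337739765/9379577220619
APPEND 35: p_10 = 35·150519337739765 + 4178461417631 = 5272355282309406, q_10 = 35·9379577220619 + 260379843006 = 328545582564671 → 5272355282309406/328545582564671
APPEND 3: p_11 = 3·5272355282309406 + 150519337739765 = 15967585184667983, q_11 = 3·328545582564671 + 9379577220619 = 995016324914632 → 15967585184667983/995016324914632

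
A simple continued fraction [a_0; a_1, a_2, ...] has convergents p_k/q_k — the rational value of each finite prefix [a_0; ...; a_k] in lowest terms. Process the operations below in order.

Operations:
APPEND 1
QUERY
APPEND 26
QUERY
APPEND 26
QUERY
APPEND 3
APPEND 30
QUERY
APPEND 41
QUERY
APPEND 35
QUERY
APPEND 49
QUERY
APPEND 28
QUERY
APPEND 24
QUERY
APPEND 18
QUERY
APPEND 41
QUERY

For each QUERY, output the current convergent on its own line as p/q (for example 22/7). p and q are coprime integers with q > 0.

APPEND 1: p_0 = 1·1 + 0 = 1, q_0 = 1·0 + 1 = 1 → 1/1
APPEND 26: p_1 = 26·1 + 1 = 27, q_1 = 26·1 + 0 = 26 → 27/26
APPEND 26: p_2 = 26·27 + 1 = 703, q_2 = 26·26 + 1 = 677 → 703/677
APPEND 3: p_3 = 3·703 + 27 = 2136, q_3 = 3·677 + 26 = 2057 → 2136/2057
APPEND 30: p_4 = 30·2136 + 703 = 64783, q_4 = 30·2057 + 677 = 62387 → 64783/62387
APPEND 41: p_5 = 41·64783 + 2136 = 2658239, q_5 = 41·62387 + 2057 = 2559924 → 2658239/2559924
APPEND 35: p_6 = 35·2658239 + 64783 = 93103148, q_6 = 35·2559924 + 62387 = 89659727 → 93103148/89659727
APPEND 49: p_7 = 49·93103148 + 2658239 = 4564712491, q_7 = 49·89659727 + 2559924 = 4395886547 → 4564712491/4395886547
APPEND 28: p_8 = 28·4564712491 + 93103148 = 127905052896, q_8 = 28·4395886547 + 89659727 = 123174483043 → 127905052896/123174483043
APPEND 24: p_9 = 24·127905052896 + 4564712491 = 3074285981995, q_9 = 24·123174483043 + 4395886547 = 2960583479579 → 3074285981995/2960583479579
APPEND 18: p_10 = 18·3074285981995 + 127905052896 = 55465052728806, q_10 = 18·2960583479579 + 123174483043 = 53413677115465 → 55465052728806/53413677115465
APPEND 41: p_11 = 41·55465052728806 + 3074285981995 = 2277141447863041, q_11 = 41·53413677115465 + 2960583479579 = 2192921345213644 → 2277141447863041/2192921345213644

1/1
27/26
703/677
64783/62387
2658239/2559924
93103148/89659727
4564712491/4395886547
127905052896/123174483043
3074285981995/2960583479579
55465052728806/53413677115465
2277141447863041/2192921345213644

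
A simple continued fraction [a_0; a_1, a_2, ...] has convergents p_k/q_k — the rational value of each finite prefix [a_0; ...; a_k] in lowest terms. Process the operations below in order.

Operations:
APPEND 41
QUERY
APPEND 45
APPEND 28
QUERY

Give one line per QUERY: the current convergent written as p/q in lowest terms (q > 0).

APPEND 41: p_0 = 41·1 + 0 = 41, q_0 = 41·0 + 1 = 1 → 41/1
APPEND 45: p_1 = 45·41 + 1 = 1846, q_1 = 45·1 + 0 = 45 → 1846/45
APPEND 28: p_2 = 28·1846 + 41 = 51729, q_2 = 28·45 + 1 = 1261 → 51729/1261

41/1
51729/1261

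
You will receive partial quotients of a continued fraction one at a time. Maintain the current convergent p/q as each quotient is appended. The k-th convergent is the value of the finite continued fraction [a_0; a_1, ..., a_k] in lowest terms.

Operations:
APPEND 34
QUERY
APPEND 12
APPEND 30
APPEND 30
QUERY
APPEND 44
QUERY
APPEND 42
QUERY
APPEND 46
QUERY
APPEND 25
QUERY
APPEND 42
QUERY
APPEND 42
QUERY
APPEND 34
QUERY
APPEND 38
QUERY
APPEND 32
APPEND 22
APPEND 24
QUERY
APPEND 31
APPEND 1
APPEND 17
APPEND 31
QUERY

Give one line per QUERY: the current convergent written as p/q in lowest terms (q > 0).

34/1
369529/10842
16271580/477409
683775889/20062020
31469962474/923330329
787432837739/23103320245
33103649147512/971262780619
1391140697033243/40816140106243
47331887348277774/1388720026392881
1800002859931588655/52812177143035721
30538687049967529822006/896006659822703376441
546039288865905528582618019/16020821017884083435224970

APPEND 34: p_0 = 34·1 + 0 = 34, q_0 = 34·0 + 1 = 1 → 34/1
APPEND 12: p_1 = 12·34 + 1 = 409, q_1 = 12·1 + 0 = 12 → 409/12
APPEND 30: p_2 = 30·409 + 34 = 12304, q_2 = 30·12 + 1 = 361 → 12304/361
APPEND 30: p_3 = 30·12304 + 409 = 369529, q_3 = 30·361 + 12 = 10842 → 369529/10842
APPEND 44: p_4 = 44·369529 + 12304 = 16271580, q_4 = 44·10842 + 361 = 477409 → 16271580/477409
APPEND 42: p_5 = 42·16271580 + 369529 = 683775889, q_5 = 42·477409 + 10842 = 20062020 → 683775889/20062020
APPEND 46: p_6 = 46·683775889 + 16271580 = 31469962474, q_6 = 46·20062020 + 477409 = 923330329 → 31469962474/923330329
APPEND 25: p_7 = 25·31469962474 + 683775889 = 787432837739, q_7 = 25·923330329 + 20062020 = 23103320245 → 787432837739/23103320245
APPEND 42: p_8 = 42·787432837739 + 31469962474 = 33103649147512, q_8 = 42·23103320245 + 923330329 = 971262780619 → 33103649147512/971262780619
APPEND 42: p_9 = 42·33103649147512 + 787432837739 = 1391140697033243, q_9 = 42·971262780619 + 23103320245 = 40816140106243 → 1391140697033243/40816140106243
APPEND 34: p_10 = 34·1391140697033243 + 33103649147512 = 47331887348277774, q_10 = 34·40816140106243 + 971262780619 = 1388720026392881 → 47331887348277774/1388720026392881
APPEND 38: p_11 = 38·47331887348277774 + 1391140697033243 = 1800002859931588655, q_11 = 38·1388720026392881 + 40816140106243 = 52812177143035721 → 1800002859931588655/52812177143035721
APPEND 32: p_12 = 32·1800002859931588655 + 47331887348277774 = 57647423405159114734, q_12 = 32·52812177143035721 + 1388720026392881 = 1691378388603535953 → 57647423405159114734/1691378388603535953
APPEND 22: p_13 = 22·57647423405159114734 + 1800002859931588655 = 1270043317773432112803, q_13 = 22·1691378388603535953 + 52812177143035721 = 37263136726420826687 → 1270043317773432112803/37263136726420826687
APPEND 24: p_14 = 24·1270043317773432112803 + 57647423405159114734 = 30538687049967529822006, q_14 = 24·37263136726420826687 + 1691378388603535953 = 896006659822703376441 → 30538687049967529822006/896006659822703376441
APPEND 31: p_15 = 31·30538687049967529822006 + 1270043317773432112803 = 947969341866766856594989, q_15 = 31·896006659822703376441 + 37263136726420826687 = 27813469591230225496358 → 947969341866766856594989/27813469591230225496358
APPEND 1: p_16 = 1·947969341866766856594989 + 30538687049967529822006 = 978508028916734386416995, q_16 = 1·27813469591230225496358 + 896006659822703376441 = 28709476251052928872799 → 978508028916734386416995/28709476251052928872799
APPEND 17: p_17 = 17·978508028916734386416995 + 947969341866766856594989 = 17582605833451251425683904, q_17 = 17·28709476251052928872799 + 27813469591230225496358 = 515874565859130016333941 → 17582605833451251425683904/515874565859130016333941
APPEND 31: p_18 = 31·17582605833451251425683904 + 978508028916734386416995 = 546039288865905528582618019, q_18 = 31·515874565859130016333941 + 28709476251052928872799 = 16020821017884083435224970 → 546039288865905528582618019/16020821017884083435224970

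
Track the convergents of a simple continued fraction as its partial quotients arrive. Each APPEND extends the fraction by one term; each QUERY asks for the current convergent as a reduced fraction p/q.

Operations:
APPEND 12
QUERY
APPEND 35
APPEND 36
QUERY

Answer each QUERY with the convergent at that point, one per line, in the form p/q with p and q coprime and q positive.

12/1
15168/1261

APPEND 12: p_0 = 12·1 + 0 = 12, q_0 = 12·0 + 1 = 1 → 12/1
APPEND 35: p_1 = 35·12 + 1 = 421, q_1 = 35·1 + 0 = 35 → 421/35
APPEND 36: p_2 = 36·421 + 12 = 15168, q_2 = 36·35 + 1 = 1261 → 15168/1261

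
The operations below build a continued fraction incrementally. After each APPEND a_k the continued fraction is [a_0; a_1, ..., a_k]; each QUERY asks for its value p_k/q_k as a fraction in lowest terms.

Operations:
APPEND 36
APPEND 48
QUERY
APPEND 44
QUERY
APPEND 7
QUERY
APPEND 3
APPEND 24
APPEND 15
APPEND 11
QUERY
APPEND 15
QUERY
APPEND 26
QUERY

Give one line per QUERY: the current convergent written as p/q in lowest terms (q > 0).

1729/48
76112/2113
534513/14839
6798934903/188750124
102598395251/2848307875
2674357211429/74244754874

APPEND 36: p_0 = 36·1 + 0 = 36, q_0 = 36·0 + 1 = 1 → 36/1
APPEND 48: p_1 = 48·36 + 1 = 1729, q_1 = 48·1 + 0 = 48 → 1729/48
APPEND 44: p_2 = 44·1729 + 36 = 76112, q_2 = 44·48 + 1 = 2113 → 76112/2113
APPEND 7: p_3 = 7·76112 + 1729 = 534513, q_3 = 7·2113 + 48 = 14839 → 534513/14839
APPEND 3: p_4 = 3·534513 + 76112 = 1679651, q_4 = 3·14839 + 2113 = 46630 → 1679651/46630
APPEND 24: p_5 = 24·1679651 + 534513 = 40846137, q_5 = 24·46630 + 14839 = 1133959 → 40846137/1133959
APPEND 15: p_6 = 15·40846137 + 1679651 = 614371706, q_6 = 15·1133959 + 46630 = 17056015 → 614371706/17056015
APPEND 11: p_7 = 11·614371706 + 40846137 = 6798934903, q_7 = 11·17056015 + 1133959 = 188750124 → 6798934903/188750124
APPEND 15: p_8 = 15·6798934903 + 614371706 = 102598395251, q_8 = 15·188750124 + 17056015 = 2848307875 → 102598395251/2848307875
APPEND 26: p_9 = 26·102598395251 + 6798934903 = 2674357211429, q_9 = 26·2848307875 + 188750124 = 74244754874 → 2674357211429/74244754874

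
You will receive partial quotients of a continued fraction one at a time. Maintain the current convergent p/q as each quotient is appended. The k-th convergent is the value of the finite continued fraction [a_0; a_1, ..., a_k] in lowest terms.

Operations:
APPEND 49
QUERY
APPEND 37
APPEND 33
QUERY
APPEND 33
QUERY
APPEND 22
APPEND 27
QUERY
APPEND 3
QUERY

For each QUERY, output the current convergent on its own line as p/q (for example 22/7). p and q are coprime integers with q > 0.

49/1
59911/1222
1978877/40363
1179049412/24048979
3580743441/73036145

APPEND 49: p_0 = 49·1 + 0 = 49, q_0 = 49·0 + 1 = 1 → 49/1
APPEND 37: p_1 = 37·49 + 1 = 1814, q_1 = 37·1 + 0 = 37 → 1814/37
APPEND 33: p_2 = 33·1814 + 49 = 59911, q_2 = 33·37 + 1 = 1222 → 59911/1222
APPEND 33: p_3 = 33·59911 + 1814 = 1978877, q_3 = 33·1222 + 37 = 40363 → 1978877/40363
APPEND 22: p_4 = 22·1978877 + 59911 = 43595205, q_4 = 22·40363 + 1222 = 889208 → 43595205/889208
APPEND 27: p_5 = 27·43595205 + 1978877 = 1179049412, q_5 = 27·889208 + 40363 = 24048979 → 1179049412/24048979
APPEND 3: p_6 = 3·1179049412 + 43595205 = 3580743441, q_6 = 3·24048979 + 889208 = 73036145 → 3580743441/73036145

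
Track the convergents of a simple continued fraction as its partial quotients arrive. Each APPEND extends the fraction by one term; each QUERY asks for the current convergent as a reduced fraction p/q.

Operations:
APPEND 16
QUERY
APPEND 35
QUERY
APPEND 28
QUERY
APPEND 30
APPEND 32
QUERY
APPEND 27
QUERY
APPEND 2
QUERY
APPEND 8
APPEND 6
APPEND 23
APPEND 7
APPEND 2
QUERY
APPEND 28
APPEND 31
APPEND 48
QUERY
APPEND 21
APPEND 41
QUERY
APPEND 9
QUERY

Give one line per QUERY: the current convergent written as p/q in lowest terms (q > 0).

16/1
561/35
15724/981
15128716/943861
408947613/25513712
833023942/51971285
15121432103327/943406567119
641680250566921255/40033599875914342
553676110185092618218/34543135520252371253
4996573636298382971205/311729758753500035348

APPEND 16: p_0 = 16·1 + 0 = 16, q_0 = 16·0 + 1 = 1 → 16/1
APPEND 35: p_1 = 35·16 + 1 = 561, q_1 = 35·1 + 0 = 35 → 561/35
APPEND 28: p_2 = 28·561 + 16 = 15724, q_2 = 28·35 + 1 = 981 → 15724/981
APPEND 30: p_3 = 30·15724 + 561 = 472281, q_3 = 30·981 + 35 = 29465 → 472281/29465
APPEND 32: p_4 = 32·472281 + 15724 = 15128716, q_4 = 32·29465 + 981 = 943861 → 15128716/943861
APPEND 27: p_5 = 27·15128716 + 472281 = 408947613, q_5 = 27·943861 + 29465 = 25513712 → 408947613/25513712
APPEND 2: p_6 = 2·408947613 + 15128716 = 833023942, q_6 = 2·25513712 + 943861 = 51971285 → 833023942/51971285
APPEND 8: p_7 = 8·833023942 + 408947613 = 7073139149, q_7 = 8·51971285 + 25513712 = 441283992 → 7073139149/441283992
APPEND 6: p_8 = 6·7073139149 + 833023942 = 43271858836, q_8 = 6·441283992 + 51971285 = 2699675237 → 43271858836/2699675237
APPEND 23: p_9 = 23·43271858836 + 7073139149 = 1002325892377, q_9 = 23·2699675237 + 441283992 = 62533814443 → 1002325892377/62533814443
APPEND 7: p_10 = 7·1002325892377 + 43271858836 = 7059553105475, q_10 = 7·62533814443 + 2699675237 = 440436376338 → 7059553105475/440436376338
APPEND 2: p_11 = 2·7059553105475 + 1002325892377 = 15121432103327, q_11 = 2·440436376338 + 62533814443 = 943406567119 → 15121432103327/943406567119
APPEND 28: p_12 = 28·15121432103327 + 7059553105475 = 430459651998631, q_12 = 28·943406567119 + 440436376338 = 26855820255670 → 430459651998631/26855820255670
APPEND 31: p_13 = 31·430459651998631 + 15121432103327 = 13359370644060888, q_13 = 31·26855820255670 + 943406567119 = 833473834492889 → 13359370644060888/833473834492889
APPEND 48: p_14 = 48·13359370644060888 + 430459651998631 = 641680250566921255, q_14 = 48·833473834492889 + 26855820255670 = 40033599875914342 → 641680250566921255/40033599875914342
APPEND 21: p_15 = 21·641680250566921255 + 13359370644060888 = 13488644632549407243, q_15 = 21·40033599875914342 + 833473834492889 = 841539071228694071 → 13488644632549407243/841539071228694071
APPEND 41: p_16 = 41·13488644632549407243 + 641680250566921255 = 553676110185092618218, q_16 = 41·841539071228694071 + 40033599875914342 = 34543135520252371253 → 553676110185092618218/34543135520252371253
APPEND 9: p_17 = 9·553676110185092618218 + 13488644632549407243 = 4996573636298382971205, q_17 = 9·34543135520252371253 + 841539071228694071 = 311729758753500035348 → 4996573636298382971205/311729758753500035348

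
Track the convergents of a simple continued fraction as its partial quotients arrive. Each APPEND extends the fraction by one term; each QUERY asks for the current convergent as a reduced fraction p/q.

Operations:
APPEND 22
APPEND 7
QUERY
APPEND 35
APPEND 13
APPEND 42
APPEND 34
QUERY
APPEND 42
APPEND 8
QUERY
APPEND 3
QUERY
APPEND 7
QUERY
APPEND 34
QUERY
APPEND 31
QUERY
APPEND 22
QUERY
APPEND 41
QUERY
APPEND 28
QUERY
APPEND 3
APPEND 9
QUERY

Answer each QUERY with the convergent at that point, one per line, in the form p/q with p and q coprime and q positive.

APPEND 22: p_0 = 22·1 + 0 = 22, q_0 = 22·0 + 1 = 1 → 22/1
APPEND 7: p_1 = 7·22 + 1 = 155, q_1 = 7·1 + 0 = 7 → 155/7
APPEND 35: p_2 = 35·155 + 22 = 5447, q_2 = 35·7 + 1 = 246 → 5447/246
APPEND 13: p_3 = 13·5447 + 155 = 70966, q_3 = 13·246 + 7 = 3205 → 70966/3205
APPEND 42: p_4 = 42·70966 + 5447 = 2986019, q_4 = 42·3205 + 246 = 134856 → 2986019/134856
APPEND 34: p_5 = 34·2986019 + 70966 = 101595612, q_5 = 34·134856 + 3205 = 4588309 → 101595612/4588309
APPEND 42: p_6 = 42·101595612 + 2986019 = 4270001723, q_6 = 42·4588309 + 134856 = 192843834 → 4270001723/192843834
APPEND 8: p_7 = 8·4270001723 + 101595612 = 34261609396, q_7 = 8·192843834 + 4588309 = 1547338981 → 34261609396/1547338981
APPEND 3: p_8 = 3·34261609396 + 4270001723 = 107054829911, q_8 = 3·1547338981 + 192843834 = 4834860777 → 107054829911/4834860777
APPEND 7: p_9 = 7·107054829911 + 34261609396 = 783645418773, q_9 = 7·4834860777 + 1547338981 = 35391364420 → 783645418773/35391364420
APPEND 34: p_10 = 34·783645418773 + 107054829911 = 26750999068193, q_10 = 34·35391364420 + 4834860777 = 1208141251057 → 26750999068193/1208141251057
APPEND 31: p_11 = 31·26750999068193 + 783645418773 = 830064616532756, q_11 = 31·1208141251057 + 35391364420 = 37487770147187 → 830064616532756/37487770147187
APPEND 22: p_12 = 22·830064616532756 + 26750999068193 = 18288172562788825, q_12 = 22·37487770147187 + 1208141251057 = 825939084489171 → 18288172562788825/825939084489171
APPEND 41: p_13 = 41·18288172562788825 + 830064616532756 = 750645139690874581, q_13 = 41·825939084489171 + 37487770147187 = 33900990234203198 → 750645139690874581/33900990234203198
APPEND 28: p_14 = 28·750645139690874581 + 18288172562788825 = 21036352083907277093, q_14 = 28·33900990234203198 + 825939084489171 = 950053665642178715 → 21036352083907277093/950053665642178715
APPEND 3: p_15 = 3·21036352083907277093 + 750645139690874581 = 63859701391412705860, q_15 = 3·950053665642178715 + 33900990234203198 = 2884061987160739343 → 63859701391412705860/2884061987160739343
APPEND 9: p_16 = 9·63859701391412705860 + 21036352083907277093 = 595773664606621629833, q_16 = 9·2884061987160739343 + 950053665642178715 = 26906611550088832802 → 595773664606621629833/26906611550088832802

155/7
101595612/4588309
34261609396/1547338981
107054829911/4834860777
783645418773/35391364420
26750999068193/1208141251057
830064616532756/37487770147187
18288172562788825/825939084489171
750645139690874581/33900990234203198
21036352083907277093/950053665642178715
595773664606621629833/26906611550088832802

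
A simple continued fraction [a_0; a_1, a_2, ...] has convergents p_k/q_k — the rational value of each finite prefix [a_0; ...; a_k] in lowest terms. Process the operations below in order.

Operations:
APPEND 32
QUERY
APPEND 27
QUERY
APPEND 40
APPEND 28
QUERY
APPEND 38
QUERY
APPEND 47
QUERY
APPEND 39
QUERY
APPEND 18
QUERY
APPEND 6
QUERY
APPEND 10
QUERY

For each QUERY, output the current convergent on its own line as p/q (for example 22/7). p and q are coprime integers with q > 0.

APPEND 32: p_0 = 32·1 + 0 = 32, q_0 = 32·0 + 1 = 1 → 32/1
APPEND 27: p_1 = 27·32 + 1 = 865, q_1 = 27·1 + 0 = 27 → 865/27
APPEND 40: p_2 = 40·865 + 32 = 34632, q_2 = 40·27 + 1 = 1081 → 34632/1081
APPEND 28: p_3 = 28·34632 + 865 = 970561, q_3 = 28·1081 + 27 = 30295 → 970561/30295
APPEND 38: p_4 = 38·970561 + 34632 = 36915950, q_4 = 38·30295 + 1081 = 1152291 → 36915950/1152291
APPEND 47: p_5 = 47·36915950 + 970561 = 1736020211, q_5 = 47·1152291 + 30295 = 54187972 → 1736020211/54187972
APPEND 39: p_6 = 39·1736020211 + 36915950 = 67741704179, q_6 = 39·54187972 + 1152291 = 2114483199 → 67741704179/2114483199
APPEND 18: p_7 = 18·67741704179 + 1736020211 = 1221086695433, q_7 = 18·2114483199 + 54187972 = 38114885554 → 1221086695433/38114885554
APPEND 6: p_8 = 6·1221086695433 + 67741704179 = 7394261876777, q_8 = 6·38114885554 + 2114483199 = 230803796523 → 7394261876777/230803796523
APPEND 10: p_9 = 10·7394261876777 + 1221086695433 = 75163705463203, q_9 = 10·230803796523 + 38114885554 = 2346152850784 → 75163705463203/2346152850784

32/1
865/27
970561/30295
36915950/1152291
1736020211/54187972
67741704179/2114483199
1221086695433/38114885554
7394261876777/230803796523
75163705463203/2346152850784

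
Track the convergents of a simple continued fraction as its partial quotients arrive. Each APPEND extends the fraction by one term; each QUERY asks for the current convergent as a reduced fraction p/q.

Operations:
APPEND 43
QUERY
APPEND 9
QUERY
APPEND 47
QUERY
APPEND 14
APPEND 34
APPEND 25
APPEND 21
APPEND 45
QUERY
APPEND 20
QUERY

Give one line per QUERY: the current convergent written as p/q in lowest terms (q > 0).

APPEND 43: p_0 = 43·1 + 0 = 43, q_0 = 43·0 + 1 = 1 → 43/1
APPEND 9: p_1 = 9·43 + 1 = 388, q_1 = 9·1 + 0 = 9 → 388/9
APPEND 47: p_2 = 47·388 + 43 = 18279, q_2 = 47·9 + 1 = 424 → 18279/424
APPEND 14: p_3 = 14·18279 + 388 = 256294, q_3 = 14·424 + 9 = 5945 → 256294/5945
APPEND 34: p_4 = 34·256294 + 18279 = 8732275, q_4 = 34·5945 + 424 = 202554 → 8732275/202554
APPEND 25: p_5 = 25·8732275 + 256294 = 218563169, q_5 = 25·202554 + 5945 = 5069795 → 218563169/5069795
APPEND 21: p_6 = 21·218563169 + 8732275 = 4598558824, q_6 = 21·5069795 + 202554 = 106668249 → 4598558824/106668249
APPEND 45: p_7 = 45·4598558824 + 218563169 = 207153710249, q_7 = 45·106668249 + 5069795 = 4805141000 → 207153710249/4805141000
APPEND 20: p_8 = 20·207153710249 + 4598558824 = 4147672763804, q_8 = 20·4805141000 + 106668249 = 96209488249 → 4147672763804/96209488249

43/1
388/9
18279/424
207153710249/4805141000
4147672763804/96209488249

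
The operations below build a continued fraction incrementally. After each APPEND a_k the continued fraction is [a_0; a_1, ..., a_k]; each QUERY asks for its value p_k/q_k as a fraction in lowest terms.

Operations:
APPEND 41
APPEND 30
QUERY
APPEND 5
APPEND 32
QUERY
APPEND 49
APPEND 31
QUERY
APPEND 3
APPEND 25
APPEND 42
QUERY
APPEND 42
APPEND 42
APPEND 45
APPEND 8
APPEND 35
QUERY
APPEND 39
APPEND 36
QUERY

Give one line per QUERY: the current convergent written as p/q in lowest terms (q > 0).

1231/30
199503/4862
303436636/7394921
979760769013/23877319434
21951223347958561677/534963624206238229
30863967076527507245973/752172187532167023889

APPEND 41: p_0 = 41·1 + 0 = 41, q_0 = 41·0 + 1 = 1 → 41/1
APPEND 30: p_1 = 30·41 + 1 = 1231, q_1 = 30·1 + 0 = 30 → 1231/30
APPEND 5: p_2 = 5·1231 + 41 = 6196, q_2 = 5·30 + 1 = 151 → 6196/151
APPEND 32: p_3 = 32·6196 + 1231 = 199503, q_3 = 32·151 + 30 = 4862 → 199503/4862
APPEND 49: p_4 = 49·199503 + 6196 = 9781843, q_4 = 49·4862 + 151 = 238389 → 9781843/238389
APPEND 31: p_5 = 31·9781843 + 199503 = 303436636, q_5 = 31·238389 + 4862 = 7394921 → 303436636/7394921
APPEND 3: p_6 = 3·303436636 + 9781843 = 920091751, q_6 = 3·7394921 + 238389 = 22423152 → 920091751/22423152
APPEND 25: p_7 = 25·920091751 + 303436636 = 23305730411, q_7 = 25·22423152 + 7394921 = 567973721 → 23305730411/567973721
APPEND 42: p_8 = 42·23305730411 + 920091751 = 979760769013, q_8 = 42·567973721 + 22423152 = 23877319434 → 979760769013/23877319434
APPEND 42: p_9 = 42·979760769013 + 23305730411 = 41173258028957, q_9 = 42·23877319434 + 567973721 = 1003415389949 → 41173258028957/1003415389949
APPEND 42: p_10 = 42·41173258028957 + 979760769013 = 1730256597985207, q_10 = 42·1003415389949 + 23877319434 = 42167323697292 → 1730256597985207/42167323697292
APPEND 45: p_11 = 45·1730256597985207 + 41173258028957 = 77902720167363272, q_11 = 45·42167323697292 + 1003415389949 = 1898532981768089 → 77902720167363272/1898532981768089
APPEND 8: p_12 = 8·77902720167363272 + 1730256597985207 = 624952017936891383, q_12 = 8·1898532981768089 + 42167323697292 = 15230431177842004 → 624952017936891383/15230431177842004
APPEND 35: p_13 = 35·624952017936891383 + 77902720167363272 = 21951223347958561677, q_13 = 35·15230431177842004 + 1898532981768089 = 534963624206238229 → 21951223347958561677/534963624206238229
APPEND 39: p_14 = 39·21951223347958561677 + 624952017936891383 = 856722662588320796786, q_14 = 39·534963624206238229 + 15230431177842004 = 20878811775221132935 → 856722662588320796786/20878811775221132935
APPEND 36: p_15 = 36·856722662588320796786 + 21951223347958561677 = 30863967076527507245973, q_15 = 36·20878811775221132935 + 534963624206238229 = 752172187532167023889 → 30863967076527507245973/752172187532167023889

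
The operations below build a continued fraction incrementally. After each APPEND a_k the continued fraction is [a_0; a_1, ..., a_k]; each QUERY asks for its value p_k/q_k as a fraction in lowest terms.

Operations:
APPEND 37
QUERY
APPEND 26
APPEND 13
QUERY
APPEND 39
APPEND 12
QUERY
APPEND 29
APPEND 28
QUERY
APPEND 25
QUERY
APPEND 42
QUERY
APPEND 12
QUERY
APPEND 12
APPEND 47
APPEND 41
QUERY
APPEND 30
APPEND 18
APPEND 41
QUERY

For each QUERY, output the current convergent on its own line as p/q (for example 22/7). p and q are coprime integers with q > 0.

APPEND 37: p_0 = 37·1 + 0 = 37, q_0 = 37·0 + 1 = 1 → 37/1
APPEND 26: p_1 = 26·37 + 1 = 963, q_1 = 26·1 + 0 = 26 → 963/26
APPEND 13: p_2 = 13·963 + 37 = 12556, q_2 = 13·26 + 1 = 339 → 12556/339
APPEND 39: p_3 = 39·12556 + 963 = 490647, q_3 = 39·339 + 26 = 13247 → 490647/13247
APPEND 12: p_4 = 12·490647 + 12556 = 5900320, q_4 = 12·13247 + 339 = 159303 → 5900320/159303
APPEND 29: p_5 = 29·5900320 + 490647 = 171599927, q_5 = 29·159303 + 13247 = 4633034 → 171599927/4633034
APPEND 28: p_6 = 28·171599927 + 5900320 = 4810698276, q_6 = 28·4633034 + 159303 = 129884255 → 4810698276/129884255
APPEND 25: p_7 = 25·4810698276 + 171599927 = 120439056827, q_7 = 25·129884255 + 4633034 = 3251739409 → 120439056827/3251739409
APPEND 42: p_8 = 42·120439056827 + 4810698276 = 5063251085010, q_8 = 42·3251739409 + 129884255 = 136702939433 → 5063251085010/136702939433
APPEND 12: p_9 = 12·5063251085010 + 120439056827 = 60879452076947, q_9 = 12·136702939433 + 3251739409 = 1643687012605 → 60879452076947/1643687012605
APPEND 12: p_10 = 12·60879452076947 + 5063251085010 = 735616676008374, q_10 = 12·1643687012605 + 136702939433 = 19860947090693 → 735616676008374/19860947090693
APPEND 47: p_11 = 47·735616676008374 + 60879452076947 = 34634863224470525, q_11 = 47·19860947090693 + 1643687012605 = 935108200275176 → 34634863224470525/935108200275176
APPEND 41: p_12 = 41·34634863224470525 + 735616676008374 = 1420765008879299899, q_12 = 41·935108200275176 + 19860947090693 = 38359297158372909 → 1420765008879299899/38359297158372909
APPEND 30: p_13 = 30·1420765008879299899 + 34634863224470525 = 42657585129603467495, q_13 = 30·38359297158372909 + 935108200275176 = 1151714022951462446 → 42657585129603467495/1151714022951462446
APPEND 18: p_14 = 18·42657585129603467495 + 1420765008879299899 = 769257297341741714809, q_14 = 18·1151714022951462446 + 38359297158372909 = 20769211710284696937 → 769257297341741714809/20769211710284696937
APPEND 41: p_15 = 41·769257297341741714809 + 42657585129603467495 = 31582206776141013774664, q_15 = 41·20769211710284696937 + 1151714022951462446 = 852689394144624036863 → 31582206776141013774664/852689394144624036863

37/1
12556/339
5900320/159303
4810698276/129884255
120439056827/3251739409
5063251085010/136702939433
60879452076947/1643687012605
1420765008879299899/38359297158372909
31582206776141013774664/852689394144624036863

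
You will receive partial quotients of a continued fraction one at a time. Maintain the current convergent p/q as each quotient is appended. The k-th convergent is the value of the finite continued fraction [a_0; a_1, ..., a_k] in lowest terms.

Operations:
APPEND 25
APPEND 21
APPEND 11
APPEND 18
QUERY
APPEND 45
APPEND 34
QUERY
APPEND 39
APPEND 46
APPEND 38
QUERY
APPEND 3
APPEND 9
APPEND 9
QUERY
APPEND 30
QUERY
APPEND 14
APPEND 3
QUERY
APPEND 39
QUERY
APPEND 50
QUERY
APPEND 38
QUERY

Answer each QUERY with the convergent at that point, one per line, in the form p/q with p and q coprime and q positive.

APPEND 25: p_0 = 25·1 + 0 = 25, q_0 = 25·0 + 1 = 1 → 25/1
APPEND 21: p_1 = 21·25 + 1 = 526, q_1 = 21·1 + 0 = 21 → 526/21
APPEND 11: p_2 = 11·526 + 25 = 5811, q_2 = 11·21 + 1 = 232 → 5811/232
APPEND 18: p_3 = 18·5811 + 526 = 105124, q_3 = 18·232 + 21 = 4197 → 105124/4197
APPEND 45: p_4 = 45·105124 + 5811 = 4736391, q_4 = 45·4197 + 232 = 189097 → 4736391/189097
APPEND 34: p_5 = 34·4736391 + 105124 = 161142418, q_5 = 34·189097 + 4197 = 6433495 → 161142418/6433495
APPEND 39: p_6 = 39·161142418 + 4736391 = 6289290693, q_6 = 39·6433495 + 189097 = 251095402 → 6289290693/251095402
APPEND 46: p_7 = 46·6289290693 + 161142418 = 289468514296, q_7 = 46·251095402 + 6433495 = 11556821987 → 289468514296/11556821987
APPEND 38: p_8 = 38·289468514296 + 6289290693 = 11006092833941, q_8 = 38·11556821987 + 251095402 = 439410330908 → 11006092833941/439410330908
APPEND 3: p_9 = 3·11006092833941 + 289468514296 = 33307747016119, q_9 = 3·439410330908 + 11556821987 = 1329787814711 → 33307747016119/1329787814711
APPEND 9: p_10 = 9·33307747016119 + 11006092833941 = 310775815979012, q_10 = 9·1329787814711 + 439410330908 = 12407500663307 → 310775815979012/12407500663307
APPEND 9: p_11 = 9·310775815979012 + 33307747016119 = 2830290090827227, q_11 = 9·12407500663307 + 1329787814711 = 112997293784474 → 2830290090827227/112997293784474
APPEND 30: p_12 = 30·2830290090827227 + 310775815979012 = 85219478540795822, q_12 = 30·112997293784474 + 12407500663307 = 3402326314197527 → 85219478540795822/3402326314197527
APPEND 14: p_13 = 14·85219478540795822 + 2830290090827227 = 1195902989661968735, q_13 = 14·3402326314197527 + 112997293784474 = 47745565692549852 → 1195902989661968735/47745565692549852
APPEND 3: p_14 = 3·1195902989661968735 + 85219478540795822 = 3672928447526702027, q_14 = 3·47745565692549852 + 3402326314197527 = 146639023391847083 → 3672928447526702027/146639023391847083
APPEND 39: p_15 = 39·3672928447526702027 + 1195902989661968735 = 144440112443203347788, q_15 = 39·146639023391847083 + 47745565692549852 = 5766667477974586089 → 144440112443203347788/5766667477974586089
APPEND 50: p_16 = 50·144440112443203347788 + 3672928447526702027 = 7225678550607694091427, q_16 = 50·5766667477974586089 + 146639023391847083 = 288480012922121151533 → 7225678550607694091427/288480012922121151533
APPEND 38: p_17 = 38·7225678550607694091427 + 144440112443203347788 = 274720225035535578822014, q_17 = 38·288480012922121151533 + 5766667477974586089 = 10968007158518578344343 → 274720225035535578822014/10968007158518578344343

105124/4197
161142418/6433495
11006092833941/439410330908
2830290090827227/112997293784474
85219478540795822/3402326314197527
3672928447526702027/146639023391847083
144440112443203347788/5766667477974586089
7225678550607694091427/288480012922121151533
274720225035535578822014/10968007158518578344343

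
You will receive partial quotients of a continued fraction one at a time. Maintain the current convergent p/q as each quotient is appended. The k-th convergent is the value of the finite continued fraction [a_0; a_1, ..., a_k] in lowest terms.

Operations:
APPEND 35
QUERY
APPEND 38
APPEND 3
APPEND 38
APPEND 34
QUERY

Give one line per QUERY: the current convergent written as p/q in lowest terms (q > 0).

35/1
5253458/149987

APPEND 35: p_0 = 35·1 + 0 = 35, q_0 = 35·0 + 1 = 1 → 35/1
APPEND 38: p_1 = 38·35 + 1 = 1331, q_1 = 38·1 + 0 = 38 → 1331/38
APPEND 3: p_2 = 3·1331 + 35 = 4028, q_2 = 3·38 + 1 = 115 → 4028/115
APPEND 38: p_3 = 38·4028 + 1331 = 154395, q_3 = 38·115 + 38 = 4408 → 154395/4408
APPEND 34: p_4 = 34·154395 + 4028 = 5253458, q_4 = 34·4408 + 115 = 149987 → 5253458/149987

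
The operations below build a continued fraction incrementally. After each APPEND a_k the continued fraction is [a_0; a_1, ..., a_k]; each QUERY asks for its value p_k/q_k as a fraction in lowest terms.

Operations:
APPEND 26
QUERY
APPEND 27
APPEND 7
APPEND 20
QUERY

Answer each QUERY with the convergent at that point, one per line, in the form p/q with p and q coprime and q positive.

APPEND 26: p_0 = 26·1 + 0 = 26, q_0 = 26·0 + 1 = 1 → 26/1
APPEND 27: p_1 = 27·26 + 1 = 703, q_1 = 27·1 + 0 = 27 → 703/27
APPEND 7: p_2 = 7·703 + 26 = 4947, q_2 = 7·27 + 1 = 190 → 4947/190
APPEND 20: p_3 = 20·4947 + 703 = 99643, q_3 = 20·190 + 27 = 3827 → 99643/3827

26/1
99643/3827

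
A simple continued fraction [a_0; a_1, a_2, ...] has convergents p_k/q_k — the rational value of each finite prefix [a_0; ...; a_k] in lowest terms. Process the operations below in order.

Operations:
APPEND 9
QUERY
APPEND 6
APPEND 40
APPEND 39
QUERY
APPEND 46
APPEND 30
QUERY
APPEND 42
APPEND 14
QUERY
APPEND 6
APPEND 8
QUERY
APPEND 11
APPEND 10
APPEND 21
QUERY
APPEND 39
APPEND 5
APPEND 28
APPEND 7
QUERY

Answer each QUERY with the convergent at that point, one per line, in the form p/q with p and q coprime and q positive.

APPEND 9: p_0 = 9·1 + 0 = 9, q_0 = 9·0 + 1 = 1 → 9/1
APPEND 6: p_1 = 6·9 + 1 = 55, q_1 = 6·1 + 0 = 6 → 55/6
APPEND 40: p_2 = 40·55 + 9 = 2209, q_2 = 40·6 + 1 = 241 → 2209/241
APPEND 39: p_3 = 39·2209 + 55 = 86206, q_3 = 39·241 + 6 = 9405 → 86206/9405
APPEND 46: p_4 = 46·86206 + 2209 = 3967685, q_4 = 46·9405 + 241 = 432871 → 3967685/432871
APPEND 30: p_5 = 30·3967685 + 86206 = 119116756, q_5 = 30·432871 + 9405 = 12995535 → 119116756/12995535
APPEND 42: p_6 = 42·119116756 + 3967685 = 5006871437, q_6 = 42·12995535 + 432871 = 546245341 → 5006871437/546245341
APPEND 14: p_7 = 14·5006871437 + 119116756 = 70215316874, q_7 = 14·546245341 + 12995535 = 7660430309 → 70215316874/7660430309
APPEND 6: p_8 = 6·70215316874 + 5006871437 = 426298772681, q_8 = 6·7660430309 + 546245341 = 46508827195 → 426298772681/46508827195
APPEND 8: p_9 = 8·426298772681 + 70215316874 = 3480605498322, q_9 = 8·46508827195 + 7660430309 = 379731047869 → 3480605498322/379731047869
APPEND 11: p_10 = 11·3480605498322 + 426298772681 = 38712959254223, q_10 = 11·379731047869 + 46508827195 = 4223550353754 → 38712959254223/4223550353754
APPEND 10: p_11 = 10·38712959254223 + 3480605498322 = 390610198040552, q_11 = 10·4223550353754 + 379731047869 = 42615234585409 → 390610198040552/42615234585409
APPEND 21: p_12 = 21·390610198040552 + 38712959254223 = 8241527118105815, q_12 = 21·42615234585409 + 4223550353754 = 899143476647343 → 8241527118105815/899143476647343
APPEND 39: p_13 = 39·8241527118105815 + 390610198040552 = 321810167804167337, q_13 = 39·899143476647343 + 42615234585409 = 35109210823831786 → 321810167804167337/35109210823831786
APPEND 5: p_14 = 5·321810167804167337 + 8241527118105815 = 1617292366138942500, q_14 = 5·35109210823831786 + 899143476647343 = 176445197595806273 → 1617292366138942500/176445197595806273
APPEND 28: p_15 = 28·1617292366138942500 + 321810167804167337 = 45605996419694557337, q_15 = 28·176445197595806273 + 35109210823831786 = 4975574743506407430 → 45605996419694557337/4975574743506407430
APPEND 7: p_16 = 7·45605996419694557337 + 1617292366138942500 = 320859267304000843859, q_16 = 7·4975574743506407430 + 176445197595806273 = 35005468402140658283 → 320859267304000843859/35005468402140658283

9/1
86206/9405
119116756/12995535
70215316874/7660430309
3480605498322/379731047869
8241527118105815/899143476647343
320859267304000843859/35005468402140658283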